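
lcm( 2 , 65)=130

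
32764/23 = 1424 + 12/23 = 1424.52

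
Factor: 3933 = 3^2 * 19^1*23^1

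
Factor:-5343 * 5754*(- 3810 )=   117133199820  =  2^2 * 3^3 * 5^1*7^1*13^1*127^1 * 137^2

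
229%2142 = 229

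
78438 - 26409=52029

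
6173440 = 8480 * 728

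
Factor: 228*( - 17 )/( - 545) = 3876/545 = 2^2*3^1*5^( - 1)*17^1*19^1*109^( -1)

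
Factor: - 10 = - 2^1*5^1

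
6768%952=104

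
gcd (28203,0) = 28203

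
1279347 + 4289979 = 5569326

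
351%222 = 129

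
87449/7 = 87449/7  =  12492.71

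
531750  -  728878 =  - 197128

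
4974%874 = 604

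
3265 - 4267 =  - 1002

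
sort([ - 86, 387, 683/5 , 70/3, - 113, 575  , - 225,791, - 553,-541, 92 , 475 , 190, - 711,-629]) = [ - 711, - 629 , - 553, - 541, - 225, -113,  -  86,70/3, 92, 683/5,  190,387, 475,575,  791 ]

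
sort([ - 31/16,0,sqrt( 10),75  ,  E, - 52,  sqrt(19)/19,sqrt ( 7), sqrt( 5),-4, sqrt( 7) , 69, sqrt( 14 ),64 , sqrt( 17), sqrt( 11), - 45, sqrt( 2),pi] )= [ - 52, - 45, - 4 , - 31/16,0, sqrt( 19 ) /19,sqrt( 2),sqrt (5) , sqrt( 7),sqrt( 7 ),E, pi , sqrt( 10 ),sqrt (11),sqrt(14) , sqrt ( 17 ),64,69, 75]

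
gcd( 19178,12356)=2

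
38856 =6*6476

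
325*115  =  37375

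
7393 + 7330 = 14723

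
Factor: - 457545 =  - 3^1*5^1*11^1*47^1 * 59^1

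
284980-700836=-415856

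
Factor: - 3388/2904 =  - 2^(  -  1)*3^(-1 )*7^1 = -7/6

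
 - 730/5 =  - 146 = - 146.00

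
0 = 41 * 0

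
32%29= 3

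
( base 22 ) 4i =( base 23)4e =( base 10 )106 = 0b1101010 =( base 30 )3G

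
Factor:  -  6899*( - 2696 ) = 18599704 = 2^3*337^1 * 6899^1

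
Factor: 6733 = 6733^1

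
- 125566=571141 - 696707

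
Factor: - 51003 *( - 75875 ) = 3869852625 =3^3 * 5^3*607^1*1889^1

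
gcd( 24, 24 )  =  24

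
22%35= 22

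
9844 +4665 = 14509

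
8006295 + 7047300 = 15053595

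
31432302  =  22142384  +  9289918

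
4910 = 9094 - 4184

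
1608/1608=1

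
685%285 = 115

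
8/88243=8/88243=0.00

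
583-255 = 328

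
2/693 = 2/693 = 0.00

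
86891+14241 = 101132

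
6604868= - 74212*( - 89)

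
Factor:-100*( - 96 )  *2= 2^8 *3^1*5^2=19200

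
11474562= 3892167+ 7582395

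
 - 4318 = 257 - 4575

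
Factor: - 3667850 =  - 2^1*5^2*109^1*673^1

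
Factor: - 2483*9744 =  - 2^4*3^1*7^1*13^1 * 29^1 * 191^1 = - 24194352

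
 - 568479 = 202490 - 770969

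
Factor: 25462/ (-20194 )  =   - 23^ ( - 1)*29^1 =- 29/23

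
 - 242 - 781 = - 1023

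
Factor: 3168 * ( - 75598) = -239494464 = - 2^6 * 3^2 * 11^1*37799^1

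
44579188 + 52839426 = 97418614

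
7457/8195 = 7457/8195  =  0.91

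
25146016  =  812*30968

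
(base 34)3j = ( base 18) 6d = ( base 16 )79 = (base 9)144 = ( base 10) 121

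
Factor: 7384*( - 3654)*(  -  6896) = 186061913856  =  2^8*3^2*7^1*13^1*29^1*71^1*431^1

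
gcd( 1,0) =1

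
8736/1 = 8736  =  8736.00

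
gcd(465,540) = 15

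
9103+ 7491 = 16594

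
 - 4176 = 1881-6057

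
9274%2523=1705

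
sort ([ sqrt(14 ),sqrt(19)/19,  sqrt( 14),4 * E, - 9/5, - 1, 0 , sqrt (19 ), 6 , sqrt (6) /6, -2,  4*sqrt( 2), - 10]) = [-10, - 2, - 9/5, - 1, 0,sqrt( 19) /19, sqrt( 6 )/6,sqrt( 14) , sqrt(14) , sqrt( 19 ), 4 *sqrt( 2),  6, 4*E] 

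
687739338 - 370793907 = 316945431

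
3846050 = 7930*485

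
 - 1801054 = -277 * 6502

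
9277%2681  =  1234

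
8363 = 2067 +6296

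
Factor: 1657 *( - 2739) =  - 3^1 * 11^1*83^1*1657^1= - 4538523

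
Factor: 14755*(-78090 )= - 1152217950 = - 2^1* 3^1*5^2*13^1*19^1*137^1 * 227^1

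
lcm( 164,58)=4756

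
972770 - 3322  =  969448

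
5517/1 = 5517= 5517.00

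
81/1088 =81/1088= 0.07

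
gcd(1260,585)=45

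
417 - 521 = - 104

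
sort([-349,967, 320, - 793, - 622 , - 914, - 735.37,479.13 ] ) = [ - 914, -793,-735.37,-622, - 349,320,479.13, 967]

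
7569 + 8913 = 16482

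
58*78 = 4524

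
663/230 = 2 + 203/230 = 2.88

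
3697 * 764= 2824508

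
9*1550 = 13950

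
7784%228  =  32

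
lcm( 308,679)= 29876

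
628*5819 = 3654332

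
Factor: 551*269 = 19^1*29^1*269^1 = 148219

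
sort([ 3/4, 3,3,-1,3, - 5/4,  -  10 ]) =[ - 10, - 5/4, - 1, 3/4,3,3, 3 ]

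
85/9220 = 17/1844 = 0.01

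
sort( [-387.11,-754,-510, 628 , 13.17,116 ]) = [-754, -510,-387.11, 13.17, 116, 628]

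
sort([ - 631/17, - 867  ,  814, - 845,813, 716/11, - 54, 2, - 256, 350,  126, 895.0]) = [ - 867,  -  845, - 256, - 54,- 631/17, 2, 716/11,126, 350, 813, 814,895.0] 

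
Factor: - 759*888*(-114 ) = 76835088 = 2^4*3^3*11^1 * 19^1*23^1*37^1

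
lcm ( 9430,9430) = 9430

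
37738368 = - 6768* ( - 5576 ) 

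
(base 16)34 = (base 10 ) 52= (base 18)2G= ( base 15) 37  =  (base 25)22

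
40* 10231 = 409240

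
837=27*31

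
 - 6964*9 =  - 62676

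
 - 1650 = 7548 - 9198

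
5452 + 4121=9573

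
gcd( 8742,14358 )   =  6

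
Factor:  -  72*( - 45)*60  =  194400  =  2^5*3^5 * 5^2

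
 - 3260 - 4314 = - 7574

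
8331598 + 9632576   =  17964174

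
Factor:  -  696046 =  - 2^1*13^1 * 19^1* 1409^1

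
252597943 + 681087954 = 933685897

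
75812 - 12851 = 62961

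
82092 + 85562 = 167654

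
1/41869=1/41869= 0.00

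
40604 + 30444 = 71048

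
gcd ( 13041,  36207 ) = 81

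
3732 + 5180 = 8912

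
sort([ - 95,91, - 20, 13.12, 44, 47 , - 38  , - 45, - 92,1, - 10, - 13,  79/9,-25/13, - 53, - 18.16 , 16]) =[ - 95, - 92, - 53, - 45, - 38 , - 20, - 18.16, - 13,- 10 , - 25/13,1, 79/9, 13.12 , 16,  44,47,91] 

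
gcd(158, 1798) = 2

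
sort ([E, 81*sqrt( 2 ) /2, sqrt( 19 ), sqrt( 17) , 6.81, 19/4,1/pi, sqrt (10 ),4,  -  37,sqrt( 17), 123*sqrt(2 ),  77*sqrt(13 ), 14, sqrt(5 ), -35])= [-37  , - 35, 1/pi , sqrt(5 ), E,  sqrt( 10), 4,  sqrt( 17 ),sqrt(17), sqrt( 19 ),19/4, 6.81,  14, 81*sqrt (2)/2, 123*sqrt( 2), 77 *sqrt( 13)] 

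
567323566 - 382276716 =185046850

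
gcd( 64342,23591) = 1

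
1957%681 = 595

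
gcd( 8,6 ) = 2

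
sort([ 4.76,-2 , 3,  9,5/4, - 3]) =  [ - 3, -2,  5/4,  3, 4.76, 9]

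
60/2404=15/601 = 0.02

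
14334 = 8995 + 5339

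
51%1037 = 51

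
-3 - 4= - 7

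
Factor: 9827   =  31^1*317^1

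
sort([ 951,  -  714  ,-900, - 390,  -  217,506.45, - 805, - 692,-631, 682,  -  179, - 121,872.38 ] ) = [ - 900, - 805, - 714, - 692,-631,-390, - 217,  -  179, - 121,506.45,682,872.38, 951 ] 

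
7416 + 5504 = 12920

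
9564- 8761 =803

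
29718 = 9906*3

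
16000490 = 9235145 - -6765345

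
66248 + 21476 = 87724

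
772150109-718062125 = 54087984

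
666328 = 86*7748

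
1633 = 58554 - 56921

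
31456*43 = 1352608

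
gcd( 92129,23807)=1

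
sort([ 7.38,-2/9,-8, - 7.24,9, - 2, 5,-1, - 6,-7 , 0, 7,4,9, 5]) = [-8, -7.24, - 7, - 6 , - 2,-1 , - 2/9,0,  4,5, 5,7,7.38,9 , 9 ]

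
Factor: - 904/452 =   -  2= -  2^1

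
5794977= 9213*629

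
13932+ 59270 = 73202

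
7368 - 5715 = 1653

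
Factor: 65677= 65677^1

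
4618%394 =284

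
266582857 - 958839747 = - 692256890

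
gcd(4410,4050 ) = 90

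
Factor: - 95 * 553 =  - 52535 = - 5^1 * 7^1*19^1*79^1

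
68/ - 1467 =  - 1+1399/1467= - 0.05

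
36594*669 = 24481386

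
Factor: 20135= 5^1*4027^1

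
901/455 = 901/455 = 1.98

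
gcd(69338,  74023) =937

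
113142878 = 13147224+99995654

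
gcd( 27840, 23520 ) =480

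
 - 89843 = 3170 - 93013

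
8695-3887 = 4808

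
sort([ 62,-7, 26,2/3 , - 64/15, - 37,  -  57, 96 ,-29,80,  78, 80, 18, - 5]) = [-57,  -  37,  -  29 , - 7 , - 5,  -  64/15,2/3, 18,26,  62,78, 80 , 80,96 ]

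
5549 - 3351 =2198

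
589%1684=589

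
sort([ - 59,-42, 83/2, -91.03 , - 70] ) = [-91.03,-70,-59 , - 42, 83/2] 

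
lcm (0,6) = 0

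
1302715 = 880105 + 422610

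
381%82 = 53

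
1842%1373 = 469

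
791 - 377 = 414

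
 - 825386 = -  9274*89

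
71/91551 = 71/91551 =0.00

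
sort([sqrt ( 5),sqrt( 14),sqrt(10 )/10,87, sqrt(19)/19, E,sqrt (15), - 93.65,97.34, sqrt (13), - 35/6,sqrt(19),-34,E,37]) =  [- 93.65, - 34, - 35/6 , sqrt(19 ) /19,  sqrt( 10 ) /10, sqrt( 5), E, E,  sqrt(13) , sqrt(14),sqrt(15), sqrt(19 ),37,87, 97.34 ]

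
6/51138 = 1/8523 = 0.00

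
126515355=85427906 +41087449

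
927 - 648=279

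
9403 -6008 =3395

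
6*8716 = 52296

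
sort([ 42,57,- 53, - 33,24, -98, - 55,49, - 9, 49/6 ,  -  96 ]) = [ - 98, - 96, - 55,-53, - 33, - 9,  49/6,24, 42, 49,57 ] 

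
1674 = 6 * 279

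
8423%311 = 26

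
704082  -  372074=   332008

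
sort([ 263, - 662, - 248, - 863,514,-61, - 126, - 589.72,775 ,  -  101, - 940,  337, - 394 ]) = [ - 940,-863, - 662,- 589.72 , - 394, - 248, - 126,-101, - 61,263,  337,514, 775 ]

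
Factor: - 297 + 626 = 329 = 7^1*47^1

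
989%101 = 80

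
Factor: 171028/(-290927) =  - 2^2*7^( - 1 ) * 11^1 * 13^1 * 139^(  -  1)=- 572/973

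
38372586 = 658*58317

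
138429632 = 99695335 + 38734297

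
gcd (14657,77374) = 1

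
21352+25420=46772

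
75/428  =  75/428 =0.18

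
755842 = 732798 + 23044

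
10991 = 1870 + 9121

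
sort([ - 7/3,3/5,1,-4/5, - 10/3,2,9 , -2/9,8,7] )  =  [ - 10/3, - 7/3, - 4/5, - 2/9,  3/5,1,  2, 7,8 , 9 ]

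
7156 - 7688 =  - 532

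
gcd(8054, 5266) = 2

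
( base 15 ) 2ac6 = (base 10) 9186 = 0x23E2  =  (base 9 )13536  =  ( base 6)110310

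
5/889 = 5/889 = 0.01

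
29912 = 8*3739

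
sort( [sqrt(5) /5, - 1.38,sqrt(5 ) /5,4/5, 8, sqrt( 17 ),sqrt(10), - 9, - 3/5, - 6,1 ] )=[ -9,-6, - 1.38 ,-3/5,  sqrt(5)/5, sqrt( 5)/5, 4/5,1 , sqrt( 10) , sqrt(17 ),8]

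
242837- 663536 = - 420699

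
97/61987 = 97/61987 = 0.00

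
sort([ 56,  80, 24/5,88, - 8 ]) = [-8,24/5, 56,80,  88 ]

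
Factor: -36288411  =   - 3^1*23^1*53^1* 9923^1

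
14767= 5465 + 9302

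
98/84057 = 98/84057 = 0.00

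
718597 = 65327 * 11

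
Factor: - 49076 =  - 2^2*12269^1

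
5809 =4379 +1430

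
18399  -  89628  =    -  71229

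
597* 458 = 273426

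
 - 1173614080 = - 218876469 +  - 954737611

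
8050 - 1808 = 6242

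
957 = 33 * 29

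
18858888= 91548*206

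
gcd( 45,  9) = 9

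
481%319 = 162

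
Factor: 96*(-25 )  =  -2^5*3^1*5^2 = - 2400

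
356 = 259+97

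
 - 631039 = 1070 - 632109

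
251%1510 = 251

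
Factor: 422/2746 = 211^1*1373^( -1) = 211/1373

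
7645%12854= 7645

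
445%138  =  31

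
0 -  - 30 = 30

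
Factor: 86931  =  3^2*13^1 * 743^1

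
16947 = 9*1883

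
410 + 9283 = 9693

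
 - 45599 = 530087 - 575686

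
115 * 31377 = 3608355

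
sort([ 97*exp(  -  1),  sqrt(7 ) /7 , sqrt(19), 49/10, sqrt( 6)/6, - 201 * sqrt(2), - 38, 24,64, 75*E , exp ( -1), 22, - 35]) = [- 201 * sqrt( 2), - 38, - 35,exp(-1), sqrt( 7)/7,sqrt( 6)/6, sqrt( 19), 49/10, 22,24  ,  97*exp ( - 1), 64, 75*E]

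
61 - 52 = 9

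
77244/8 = 19311/2= 9655.50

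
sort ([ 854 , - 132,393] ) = [-132 , 393,  854]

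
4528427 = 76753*59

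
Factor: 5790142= 2^1 * 59^1*49069^1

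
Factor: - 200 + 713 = 513=3^3*19^1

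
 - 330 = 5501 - 5831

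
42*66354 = 2786868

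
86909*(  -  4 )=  - 347636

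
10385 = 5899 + 4486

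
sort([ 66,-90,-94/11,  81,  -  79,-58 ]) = [ - 90,  -  79,- 58, - 94/11 , 66, 81] 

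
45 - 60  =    -  15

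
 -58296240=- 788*73980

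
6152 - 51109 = -44957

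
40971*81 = 3318651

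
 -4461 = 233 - 4694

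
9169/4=2292 + 1/4  =  2292.25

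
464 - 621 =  - 157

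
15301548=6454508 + 8847040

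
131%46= 39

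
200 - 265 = -65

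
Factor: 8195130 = 2^1*3^2*5^1*23^1 * 37^1*107^1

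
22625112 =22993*984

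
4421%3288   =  1133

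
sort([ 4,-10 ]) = [-10, 4 ]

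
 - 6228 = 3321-9549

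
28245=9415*3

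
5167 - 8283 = -3116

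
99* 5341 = 528759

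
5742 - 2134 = 3608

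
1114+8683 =9797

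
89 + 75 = 164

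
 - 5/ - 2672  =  5/2672 = 0.00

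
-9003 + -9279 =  - 18282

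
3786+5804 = 9590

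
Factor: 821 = 821^1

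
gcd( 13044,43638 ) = 6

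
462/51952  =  231/25976 = 0.01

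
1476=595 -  - 881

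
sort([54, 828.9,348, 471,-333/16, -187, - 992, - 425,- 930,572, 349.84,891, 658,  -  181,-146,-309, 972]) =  [-992,-930,  -  425, - 309, - 187, - 181,-146,-333/16,54, 348, 349.84, 471, 572,  658,  828.9, 891, 972]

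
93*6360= 591480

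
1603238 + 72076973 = 73680211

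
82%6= 4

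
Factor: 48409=48409^1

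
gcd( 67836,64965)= 3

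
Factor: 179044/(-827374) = -2^1*17^1*19^(-1 )*2633^1*21773^( - 1) = -  89522/413687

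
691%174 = 169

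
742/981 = 742/981 = 0.76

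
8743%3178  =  2387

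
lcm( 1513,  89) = 1513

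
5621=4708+913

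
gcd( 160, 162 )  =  2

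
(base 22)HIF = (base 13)3c17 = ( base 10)8639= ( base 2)10000110111111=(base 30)9ht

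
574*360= 206640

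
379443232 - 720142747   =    -  340699515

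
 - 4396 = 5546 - 9942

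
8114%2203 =1505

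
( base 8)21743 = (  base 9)13537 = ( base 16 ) 23e3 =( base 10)9187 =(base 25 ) EHC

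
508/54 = 254/27 = 9.41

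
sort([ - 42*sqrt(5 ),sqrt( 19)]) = [- 42*sqrt(5 ) , sqrt( 19) ] 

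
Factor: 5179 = 5179^1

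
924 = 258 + 666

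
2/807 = 2/807 =0.00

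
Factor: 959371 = 7^3*2797^1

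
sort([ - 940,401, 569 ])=[  -  940, 401,  569 ] 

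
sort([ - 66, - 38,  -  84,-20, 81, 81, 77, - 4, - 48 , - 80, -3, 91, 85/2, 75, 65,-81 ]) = [-84, - 81, - 80,-66,-48, - 38, - 20, - 4 ,-3 , 85/2, 65, 75, 77  ,  81, 81, 91] 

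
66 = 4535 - 4469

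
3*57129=171387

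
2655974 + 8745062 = 11401036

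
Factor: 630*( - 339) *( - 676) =2^3*3^3  *  5^1 * 7^1 *13^2*113^1 = 144373320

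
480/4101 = 160/1367 = 0.12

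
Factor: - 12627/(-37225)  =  3^2 * 5^( - 2)*23^1*61^1*1489^( - 1)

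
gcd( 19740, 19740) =19740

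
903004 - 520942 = 382062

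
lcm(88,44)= 88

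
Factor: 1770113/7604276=2^ ( - 2)*107^(-1)*109^( - 1)*163^( - 1)*1770113^1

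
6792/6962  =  3396/3481 =0.98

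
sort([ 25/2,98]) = [ 25/2,98 ] 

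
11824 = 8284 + 3540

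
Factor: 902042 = 2^1*163^1*2767^1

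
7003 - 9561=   -  2558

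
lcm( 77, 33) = 231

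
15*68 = 1020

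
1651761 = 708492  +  943269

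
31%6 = 1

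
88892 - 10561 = 78331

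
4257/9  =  473=473.00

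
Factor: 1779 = 3^1 * 593^1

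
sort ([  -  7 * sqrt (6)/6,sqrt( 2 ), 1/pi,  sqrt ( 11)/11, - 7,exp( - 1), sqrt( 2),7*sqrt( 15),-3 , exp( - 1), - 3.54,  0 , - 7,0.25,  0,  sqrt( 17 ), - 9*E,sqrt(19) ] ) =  [-9 * E, - 7,  -  7,  -  3.54, - 3, - 7*sqrt( 6) /6,0, 0,0.25,sqrt(11) /11,1/pi, exp( - 1 ),exp (  -  1 ), sqrt( 2) , sqrt ( 2 ),sqrt( 17),sqrt( 19), 7*sqrt( 15) ] 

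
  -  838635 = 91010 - 929645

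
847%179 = 131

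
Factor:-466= - 2^1 * 233^1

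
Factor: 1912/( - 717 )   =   - 8/3 = - 2^3*3^(- 1 )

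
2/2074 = 1/1037 = 0.00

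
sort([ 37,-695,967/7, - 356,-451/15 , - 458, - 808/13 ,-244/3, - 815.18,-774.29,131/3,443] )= [  -  815.18 , - 774.29, - 695, - 458,  -  356,-244/3,- 808/13,-451/15,37,  131/3,967/7,443 ] 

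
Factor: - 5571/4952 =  - 9/8 = - 2^( - 3 )*3^2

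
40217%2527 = 2312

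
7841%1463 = 526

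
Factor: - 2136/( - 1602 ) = 4/3 = 2^2*3^ ( -1)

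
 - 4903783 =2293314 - 7197097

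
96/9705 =32/3235 = 0.01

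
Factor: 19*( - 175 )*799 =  - 2656675  =  - 5^2 * 7^1*17^1 *19^1*47^1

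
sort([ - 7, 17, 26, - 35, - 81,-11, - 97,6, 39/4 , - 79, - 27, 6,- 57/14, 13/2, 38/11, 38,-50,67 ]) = [ -97, - 81, - 79, - 50, -35, - 27,-11,  -  7, - 57/14, 38/11, 6, 6,13/2,  39/4, 17, 26, 38, 67 ]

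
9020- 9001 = 19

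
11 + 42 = 53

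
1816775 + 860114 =2676889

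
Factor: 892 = 2^2*223^1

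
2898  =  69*42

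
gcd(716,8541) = 1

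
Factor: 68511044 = 2^2*7^1*2446823^1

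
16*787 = 12592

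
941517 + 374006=1315523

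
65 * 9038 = 587470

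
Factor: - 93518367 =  - 3^1* 31172789^1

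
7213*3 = 21639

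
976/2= 488 = 488.00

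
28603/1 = 28603 = 28603.00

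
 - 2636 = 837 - 3473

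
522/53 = 522/53=9.85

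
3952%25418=3952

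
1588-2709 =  - 1121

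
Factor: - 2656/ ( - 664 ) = 2^2 = 4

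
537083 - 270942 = 266141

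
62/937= 62/937 = 0.07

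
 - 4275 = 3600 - 7875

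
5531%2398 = 735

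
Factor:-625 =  - 5^4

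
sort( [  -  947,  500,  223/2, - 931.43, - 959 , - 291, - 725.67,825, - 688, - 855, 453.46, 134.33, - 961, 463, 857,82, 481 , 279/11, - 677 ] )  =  [- 961,-959,-947,-931.43, -855, - 725.67, - 688, - 677, - 291, 279/11,82, 223/2 , 134.33,453.46,  463,481,  500,825 , 857]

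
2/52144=1/26072 = 0.00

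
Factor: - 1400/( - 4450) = 2^2*7^1*89^( - 1) = 28/89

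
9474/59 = 9474/59 = 160.58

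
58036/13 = 4464  +  4/13 = 4464.31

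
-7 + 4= - 3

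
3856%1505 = 846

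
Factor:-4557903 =-3^1 * 7^1*127^1*1709^1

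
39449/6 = 6574 + 5/6=6574.83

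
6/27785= 6/27785 = 0.00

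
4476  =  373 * 12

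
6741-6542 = 199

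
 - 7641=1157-8798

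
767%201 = 164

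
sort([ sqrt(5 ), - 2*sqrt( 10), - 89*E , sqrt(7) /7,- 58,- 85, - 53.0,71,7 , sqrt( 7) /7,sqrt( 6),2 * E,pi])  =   [- 89*E, - 85,-58, - 53.0 ,-2*sqrt(10), sqrt(7 ) /7,sqrt (7 )/7,sqrt( 5),sqrt( 6) , pi,2 *E, 7,71]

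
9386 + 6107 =15493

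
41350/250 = 827/5 = 165.40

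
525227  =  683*769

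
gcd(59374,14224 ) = 14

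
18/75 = 6/25 = 0.24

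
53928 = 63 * 856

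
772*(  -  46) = - 35512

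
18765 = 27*695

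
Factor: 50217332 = 2^2*11^1*1141303^1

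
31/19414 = 31/19414  =  0.00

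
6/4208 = 3/2104  =  0.00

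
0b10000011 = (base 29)4f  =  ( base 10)131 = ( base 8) 203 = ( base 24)5b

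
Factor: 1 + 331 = 332=2^2*83^1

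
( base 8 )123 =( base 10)83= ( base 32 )2j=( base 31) 2L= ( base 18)4B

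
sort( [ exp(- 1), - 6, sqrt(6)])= [-6,exp(-1),sqrt(6)] 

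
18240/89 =18240/89  =  204.94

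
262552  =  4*65638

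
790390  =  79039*10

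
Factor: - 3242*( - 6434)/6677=2^2*11^( - 1 )*607^(  -  1)*1621^1*3217^1 = 20859028/6677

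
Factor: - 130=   -  2^1*5^1*13^1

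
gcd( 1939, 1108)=277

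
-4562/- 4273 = 1 + 289/4273 = 1.07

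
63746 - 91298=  - 27552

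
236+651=887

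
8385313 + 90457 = 8475770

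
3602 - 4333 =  - 731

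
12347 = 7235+5112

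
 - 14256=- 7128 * 2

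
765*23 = 17595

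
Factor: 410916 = 2^2*3^1*11^2* 283^1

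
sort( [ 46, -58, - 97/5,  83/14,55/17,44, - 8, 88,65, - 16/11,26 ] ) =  [-58,-97/5, - 8, - 16/11 , 55/17, 83/14,26, 44,  46,  65,88]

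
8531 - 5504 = 3027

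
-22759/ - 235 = 22759/235 = 96.85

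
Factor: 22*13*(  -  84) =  - 2^3*3^1*7^1*11^1*13^1 = - 24024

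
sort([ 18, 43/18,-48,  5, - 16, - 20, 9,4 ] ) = [ - 48, - 20, - 16 , 43/18, 4, 5,9,  18] 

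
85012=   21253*4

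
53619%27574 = 26045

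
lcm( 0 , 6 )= 0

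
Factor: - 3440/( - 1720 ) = 2^1= 2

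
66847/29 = 2305+2/29 = 2305.07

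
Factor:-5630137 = -19^1*53^1*5591^1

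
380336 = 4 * 95084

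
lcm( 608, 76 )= 608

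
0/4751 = 0 = 0.00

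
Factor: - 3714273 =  - 3^2*311^1*1327^1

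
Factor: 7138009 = 7138009^1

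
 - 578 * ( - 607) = 350846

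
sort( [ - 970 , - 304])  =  [ - 970, - 304]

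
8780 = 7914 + 866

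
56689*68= 3854852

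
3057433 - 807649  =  2249784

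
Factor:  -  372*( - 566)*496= 2^7*3^1*31^2*283^1 =104433792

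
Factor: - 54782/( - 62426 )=43/49 =7^( - 2)*43^1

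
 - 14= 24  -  38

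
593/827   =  593/827  =  0.72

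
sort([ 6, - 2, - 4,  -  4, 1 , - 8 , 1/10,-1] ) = [ - 8, - 4, - 4 , - 2, - 1,1/10,1,6 ] 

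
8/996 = 2/249 = 0.01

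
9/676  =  9/676 = 0.01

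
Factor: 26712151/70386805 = 5^( - 1 )*17^1*97^2*167^1*541^(-1 ) * 26021^(-1)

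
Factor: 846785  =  5^1* 163^1*1039^1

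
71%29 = 13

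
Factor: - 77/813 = - 3^( - 1)*7^1*11^1*271^(  -  1)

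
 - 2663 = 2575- 5238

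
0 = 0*88942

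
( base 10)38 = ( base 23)1f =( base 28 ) 1A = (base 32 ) 16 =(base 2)100110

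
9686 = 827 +8859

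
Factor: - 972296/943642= - 2^2*7^(-2)*13^1*9349^1 *9629^(-1) = - 486148/471821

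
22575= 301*75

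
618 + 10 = 628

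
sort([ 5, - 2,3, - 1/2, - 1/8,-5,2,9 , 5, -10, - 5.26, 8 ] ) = [ - 10,  -  5.26,-5, - 2,- 1/2, - 1/8 , 2,3, 5,5, 8,  9]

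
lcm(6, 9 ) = 18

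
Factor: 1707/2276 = 2^(-2)*3^1  =  3/4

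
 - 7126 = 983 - 8109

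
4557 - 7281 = -2724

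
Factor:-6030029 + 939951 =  - 5090078  =  -2^1*7^1*363577^1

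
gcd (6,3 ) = 3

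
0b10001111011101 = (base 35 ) 7HB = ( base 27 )cg1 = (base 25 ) EH6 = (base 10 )9181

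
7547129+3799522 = 11346651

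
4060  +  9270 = 13330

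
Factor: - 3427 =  - 23^1*149^1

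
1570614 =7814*201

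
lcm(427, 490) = 29890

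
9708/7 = 9708/7 = 1386.86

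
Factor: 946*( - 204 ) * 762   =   - 147053808=-2^4*3^2*11^1*17^1 * 43^1*127^1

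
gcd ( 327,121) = 1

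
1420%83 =9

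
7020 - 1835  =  5185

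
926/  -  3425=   -  1 + 2499/3425 =-0.27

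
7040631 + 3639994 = 10680625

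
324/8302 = 162/4151 = 0.04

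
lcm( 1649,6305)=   107185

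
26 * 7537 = 195962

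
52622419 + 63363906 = 115986325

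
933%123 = 72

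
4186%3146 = 1040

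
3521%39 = 11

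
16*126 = 2016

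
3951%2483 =1468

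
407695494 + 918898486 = 1326593980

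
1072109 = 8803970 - 7731861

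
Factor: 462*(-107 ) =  - 49434 = -2^1*3^1  *  7^1*11^1  *  107^1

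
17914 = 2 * 8957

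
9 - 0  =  9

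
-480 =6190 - 6670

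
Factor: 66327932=2^2*11^1 * 1507453^1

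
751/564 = 751/564 = 1.33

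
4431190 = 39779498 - 35348308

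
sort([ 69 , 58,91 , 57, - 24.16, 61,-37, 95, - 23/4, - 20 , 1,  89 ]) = [ - 37 , - 24.16, - 20, - 23/4 , 1,57,58, 61,69 , 89,91, 95 ]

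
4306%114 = 88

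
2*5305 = 10610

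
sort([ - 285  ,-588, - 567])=[  -  588 ,-567, - 285]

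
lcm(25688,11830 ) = 899080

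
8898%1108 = 34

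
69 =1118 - 1049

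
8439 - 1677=6762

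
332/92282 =166/46141  =  0.00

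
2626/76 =34 + 21/38 = 34.55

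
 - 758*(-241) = 182678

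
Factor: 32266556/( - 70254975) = - 2^2*3^( - 1)*5^( - 2) * 7^( - 2 )*491^1 * 2347^1*2731^( - 1) = - 4609508/10036425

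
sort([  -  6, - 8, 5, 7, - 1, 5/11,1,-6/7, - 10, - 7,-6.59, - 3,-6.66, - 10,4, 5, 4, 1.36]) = [ - 10 , - 10, - 8, - 7 , - 6.66,-6.59,-6, - 3,  -  1 ,-6/7, 5/11, 1, 1.36,4,  4, 5, 5, 7 ]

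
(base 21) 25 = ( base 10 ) 47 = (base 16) 2F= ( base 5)142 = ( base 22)23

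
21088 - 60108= - 39020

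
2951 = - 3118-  - 6069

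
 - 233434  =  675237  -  908671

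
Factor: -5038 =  - 2^1*11^1*229^1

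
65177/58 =65177/58 = 1123.74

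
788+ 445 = 1233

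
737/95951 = 737/95951 = 0.01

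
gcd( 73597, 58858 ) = 1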